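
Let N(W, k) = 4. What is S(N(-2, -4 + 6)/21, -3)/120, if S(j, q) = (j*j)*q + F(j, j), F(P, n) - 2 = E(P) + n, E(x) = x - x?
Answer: 17/980 ≈ 0.017347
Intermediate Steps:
E(x) = 0
F(P, n) = 2 + n (F(P, n) = 2 + (0 + n) = 2 + n)
S(j, q) = 2 + j + q*j² (S(j, q) = (j*j)*q + (2 + j) = j²*q + (2 + j) = q*j² + (2 + j) = 2 + j + q*j²)
S(N(-2, -4 + 6)/21, -3)/120 = (2 + 4/21 - 3*(4/21)²)/120 = (2 + 4*(1/21) - 3*(4*(1/21))²)*(1/120) = (2 + 4/21 - 3*(4/21)²)*(1/120) = (2 + 4/21 - 3*16/441)*(1/120) = (2 + 4/21 - 16/147)*(1/120) = (102/49)*(1/120) = 17/980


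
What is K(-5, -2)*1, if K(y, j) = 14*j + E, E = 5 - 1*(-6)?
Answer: -17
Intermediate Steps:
E = 11 (E = 5 + 6 = 11)
K(y, j) = 11 + 14*j (K(y, j) = 14*j + 11 = 11 + 14*j)
K(-5, -2)*1 = (11 + 14*(-2))*1 = (11 - 28)*1 = -17*1 = -17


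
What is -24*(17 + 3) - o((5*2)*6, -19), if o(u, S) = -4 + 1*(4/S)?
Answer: -9040/19 ≈ -475.79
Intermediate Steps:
o(u, S) = -4 + 4/S
-24*(17 + 3) - o((5*2)*6, -19) = -24*(17 + 3) - (-4 + 4/(-19)) = -24*20 - (-4 + 4*(-1/19)) = -480 - (-4 - 4/19) = -480 - 1*(-80/19) = -480 + 80/19 = -9040/19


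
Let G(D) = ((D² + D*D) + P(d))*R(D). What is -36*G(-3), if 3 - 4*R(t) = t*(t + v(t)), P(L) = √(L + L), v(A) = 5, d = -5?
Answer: -1458 - 81*I*√10 ≈ -1458.0 - 256.14*I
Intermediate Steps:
P(L) = √2*√L (P(L) = √(2*L) = √2*√L)
R(t) = ¾ - t*(5 + t)/4 (R(t) = ¾ - t*(t + 5)/4 = ¾ - t*(5 + t)/4)
G(D) = (2*D² + I*√10)*(¾ - 5*D/4 - D²/4) (G(D) = ((D² + D*D) + √2*√(-5))*(¾ - 5*D/4 - D²/4) = ((D² + D²) + √2*(I*√5))*(¾ - 5*D/4 - D²/4) = (2*D² + I*√10)*(¾ - 5*D/4 - D²/4))
-36*G(-3) = -(-9)*(2*(-3)² + I*√10)*(-3 + (-3)² + 5*(-3)) = -(-9)*(2*9 + I*√10)*(-3 + 9 - 15) = -(-9)*(18 + I*√10)*(-9) = -36*(81/2 + 9*I*√10/4) = -1458 - 81*I*√10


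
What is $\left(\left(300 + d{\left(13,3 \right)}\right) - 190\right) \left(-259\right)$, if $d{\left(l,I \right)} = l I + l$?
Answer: $-41958$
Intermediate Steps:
$d{\left(l,I \right)} = l + I l$ ($d{\left(l,I \right)} = I l + l = l + I l$)
$\left(\left(300 + d{\left(13,3 \right)}\right) - 190\right) \left(-259\right) = \left(\left(300 + 13 \left(1 + 3\right)\right) - 190\right) \left(-259\right) = \left(\left(300 + 13 \cdot 4\right) - 190\right) \left(-259\right) = \left(\left(300 + 52\right) - 190\right) \left(-259\right) = \left(352 - 190\right) \left(-259\right) = 162 \left(-259\right) = -41958$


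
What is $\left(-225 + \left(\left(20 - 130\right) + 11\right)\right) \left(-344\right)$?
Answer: $111456$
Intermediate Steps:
$\left(-225 + \left(\left(20 - 130\right) + 11\right)\right) \left(-344\right) = \left(-225 + \left(-110 + 11\right)\right) \left(-344\right) = \left(-225 - 99\right) \left(-344\right) = \left(-324\right) \left(-344\right) = 111456$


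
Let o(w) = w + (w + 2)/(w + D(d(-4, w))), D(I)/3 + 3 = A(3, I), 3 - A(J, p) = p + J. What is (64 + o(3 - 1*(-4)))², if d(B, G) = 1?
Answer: 119716/25 ≈ 4788.6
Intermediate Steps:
A(J, p) = 3 - J - p (A(J, p) = 3 - (p + J) = 3 - (J + p) = 3 + (-J - p) = 3 - J - p)
D(I) = -9 - 3*I (D(I) = -9 + 3*(3 - 1*3 - I) = -9 + 3*(3 - 3 - I) = -9 + 3*(-I) = -9 - 3*I)
o(w) = w + (2 + w)/(-12 + w) (o(w) = w + (w + 2)/(w + (-9 - 3*1)) = w + (2 + w)/(w + (-9 - 3)) = w + (2 + w)/(w - 12) = w + (2 + w)/(-12 + w))
(64 + o(3 - 1*(-4)))² = (64 + (2 + (3 - 1*(-4))² - 11*(3 - 1*(-4)))/(-12 + (3 - 1*(-4))))² = (64 + (2 + (3 + 4)² - 11*(3 + 4))/(-12 + (3 + 4)))² = (64 + (2 + 7² - 11*7)/(-12 + 7))² = (64 + (2 + 49 - 77)/(-5))² = (64 - ⅕*(-26))² = (64 + 26/5)² = (346/5)² = 119716/25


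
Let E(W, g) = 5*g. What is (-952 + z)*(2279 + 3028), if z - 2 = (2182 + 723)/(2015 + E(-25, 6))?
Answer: -2058951483/409 ≈ -5.0341e+6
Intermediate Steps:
z = 1399/409 (z = 2 + (2182 + 723)/(2015 + 5*6) = 2 + 2905/(2015 + 30) = 2 + 2905/2045 = 2 + 2905*(1/2045) = 2 + 581/409 = 1399/409 ≈ 3.4205)
(-952 + z)*(2279 + 3028) = (-952 + 1399/409)*(2279 + 3028) = -387969/409*5307 = -2058951483/409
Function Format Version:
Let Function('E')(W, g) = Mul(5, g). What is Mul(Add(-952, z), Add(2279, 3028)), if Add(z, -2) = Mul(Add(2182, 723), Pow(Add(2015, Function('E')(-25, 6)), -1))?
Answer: Rational(-2058951483, 409) ≈ -5.0341e+6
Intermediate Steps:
z = Rational(1399, 409) (z = Add(2, Mul(Add(2182, 723), Pow(Add(2015, Mul(5, 6)), -1))) = Add(2, Mul(2905, Pow(Add(2015, 30), -1))) = Add(2, Mul(2905, Pow(2045, -1))) = Add(2, Mul(2905, Rational(1, 2045))) = Add(2, Rational(581, 409)) = Rational(1399, 409) ≈ 3.4205)
Mul(Add(-952, z), Add(2279, 3028)) = Mul(Add(-952, Rational(1399, 409)), Add(2279, 3028)) = Mul(Rational(-387969, 409), 5307) = Rational(-2058951483, 409)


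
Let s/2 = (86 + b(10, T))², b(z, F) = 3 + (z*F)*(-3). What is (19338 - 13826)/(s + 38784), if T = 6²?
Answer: 2756/1001473 ≈ 0.0027519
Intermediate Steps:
T = 36
b(z, F) = 3 - 3*F*z (b(z, F) = 3 + (F*z)*(-3) = 3 - 3*F*z)
s = 1964162 (s = 2*(86 + (3 - 3*36*10))² = 2*(86 + (3 - 1080))² = 2*(86 - 1077)² = 2*(-991)² = 2*982081 = 1964162)
(19338 - 13826)/(s + 38784) = (19338 - 13826)/(1964162 + 38784) = 5512/2002946 = 5512*(1/2002946) = 2756/1001473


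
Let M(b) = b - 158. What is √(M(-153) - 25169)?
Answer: 14*I*√130 ≈ 159.62*I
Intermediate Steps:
M(b) = -158 + b
√(M(-153) - 25169) = √((-158 - 153) - 25169) = √(-311 - 25169) = √(-25480) = 14*I*√130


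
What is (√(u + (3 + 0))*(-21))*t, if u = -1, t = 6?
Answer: -126*√2 ≈ -178.19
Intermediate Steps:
(√(u + (3 + 0))*(-21))*t = (√(-1 + (3 + 0))*(-21))*6 = (√(-1 + 3)*(-21))*6 = (√2*(-21))*6 = -21*√2*6 = -126*√2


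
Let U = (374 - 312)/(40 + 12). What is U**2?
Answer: 961/676 ≈ 1.4216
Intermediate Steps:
U = 31/26 (U = 62/52 = 62*(1/52) = 31/26 ≈ 1.1923)
U**2 = (31/26)**2 = 961/676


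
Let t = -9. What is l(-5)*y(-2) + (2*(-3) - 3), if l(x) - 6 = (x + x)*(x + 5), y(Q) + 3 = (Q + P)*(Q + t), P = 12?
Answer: -687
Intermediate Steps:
y(Q) = -3 + (-9 + Q)*(12 + Q) (y(Q) = -3 + (Q + 12)*(Q - 9) = -3 + (12 + Q)*(-9 + Q) = -3 + (-9 + Q)*(12 + Q))
l(x) = 6 + 2*x*(5 + x) (l(x) = 6 + (x + x)*(x + 5) = 6 + (2*x)*(5 + x) = 6 + 2*x*(5 + x))
l(-5)*y(-2) + (2*(-3) - 3) = (6 + 2*(-5)² + 10*(-5))*(-111 + (-2)² + 3*(-2)) + (2*(-3) - 3) = (6 + 2*25 - 50)*(-111 + 4 - 6) + (-6 - 3) = (6 + 50 - 50)*(-113) - 9 = 6*(-113) - 9 = -678 - 9 = -687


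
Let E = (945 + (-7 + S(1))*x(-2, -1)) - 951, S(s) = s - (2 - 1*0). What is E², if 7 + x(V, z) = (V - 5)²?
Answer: 116964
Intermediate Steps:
x(V, z) = -7 + (-5 + V)² (x(V, z) = -7 + (V - 5)² = -7 + (-5 + V)²)
S(s) = -2 + s (S(s) = s - (2 + 0) = s - 1*2 = s - 2 = -2 + s)
E = -342 (E = (945 + (-7 + (-2 + 1))*(-7 + (-5 - 2)²)) - 951 = (945 + (-7 - 1)*(-7 + (-7)²)) - 951 = (945 - 8*(-7 + 49)) - 951 = (945 - 8*42) - 951 = (945 - 336) - 951 = 609 - 951 = -342)
E² = (-342)² = 116964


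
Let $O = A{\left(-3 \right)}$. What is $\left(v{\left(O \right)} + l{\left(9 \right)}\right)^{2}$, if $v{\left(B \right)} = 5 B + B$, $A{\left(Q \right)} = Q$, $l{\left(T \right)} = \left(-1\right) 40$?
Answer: $3364$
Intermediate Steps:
$l{\left(T \right)} = -40$
$O = -3$
$v{\left(B \right)} = 6 B$
$\left(v{\left(O \right)} + l{\left(9 \right)}\right)^{2} = \left(6 \left(-3\right) - 40\right)^{2} = \left(-18 - 40\right)^{2} = \left(-58\right)^{2} = 3364$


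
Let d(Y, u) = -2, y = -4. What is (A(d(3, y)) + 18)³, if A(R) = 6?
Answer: 13824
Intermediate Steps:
(A(d(3, y)) + 18)³ = (6 + 18)³ = 24³ = 13824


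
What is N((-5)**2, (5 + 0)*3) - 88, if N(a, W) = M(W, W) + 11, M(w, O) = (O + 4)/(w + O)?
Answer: -2291/30 ≈ -76.367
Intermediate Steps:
M(w, O) = (4 + O)/(O + w)
N(a, W) = 11 + (4 + W)/(2*W) (N(a, W) = (4 + W)/(W + W) + 11 = (4 + W)/((2*W)) + 11 = (1/(2*W))*(4 + W) + 11 = (4 + W)/(2*W) + 11 = 11 + (4 + W)/(2*W))
N((-5)**2, (5 + 0)*3) - 88 = (23/2 + 2/(((5 + 0)*3))) - 88 = (23/2 + 2/((5*3))) - 88 = (23/2 + 2/15) - 88 = 349/30 - 88 = -2291/30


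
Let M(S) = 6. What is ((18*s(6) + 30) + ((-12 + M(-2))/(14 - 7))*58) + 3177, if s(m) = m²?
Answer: 26637/7 ≈ 3805.3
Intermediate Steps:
((18*s(6) + 30) + ((-12 + M(-2))/(14 - 7))*58) + 3177 = ((18*6² + 30) + ((-12 + 6)/(14 - 7))*58) + 3177 = ((18*36 + 30) - 6/7*58) + 3177 = ((648 + 30) - 6*⅐*58) + 3177 = (678 - 6/7*58) + 3177 = (678 - 348/7) + 3177 = 4398/7 + 3177 = 26637/7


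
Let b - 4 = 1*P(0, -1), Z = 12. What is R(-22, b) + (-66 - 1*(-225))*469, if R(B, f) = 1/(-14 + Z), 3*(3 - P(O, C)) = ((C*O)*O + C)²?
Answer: 149141/2 ≈ 74571.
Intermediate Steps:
P(O, C) = 3 - (C + C*O²)²/3 (P(O, C) = 3 - ((C*O)*O + C)²/3 = 3 - (C*O² + C)²/3 = 3 - (C + C*O²)²/3)
b = 20/3 (b = 4 + 1*(3 - ⅓*(-1)²*(1 + 0²)²) = 4 + 1*(3 - ⅓*1*(1 + 0)²) = 4 + 1*(3 - ⅓*1*1²) = 4 + 1*(3 - ⅓*1*1) = 4 + 1*(3 - ⅓) = 4 + 1*(8/3) = 4 + 8/3 = 20/3 ≈ 6.6667)
R(B, f) = -½ (R(B, f) = 1/(-14 + 12) = 1/(-2) = -½)
R(-22, b) + (-66 - 1*(-225))*469 = -½ + (-66 - 1*(-225))*469 = -½ + (-66 + 225)*469 = -½ + 159*469 = -½ + 74571 = 149141/2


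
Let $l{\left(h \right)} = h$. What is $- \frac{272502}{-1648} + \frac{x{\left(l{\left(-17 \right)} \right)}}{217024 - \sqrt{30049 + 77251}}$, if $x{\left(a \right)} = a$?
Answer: $\frac{1604331237023021}{9702457710856} - \frac{85 \sqrt{1073}}{23549654638} \approx 165.35$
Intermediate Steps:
$- \frac{272502}{-1648} + \frac{x{\left(l{\left(-17 \right)} \right)}}{217024 - \sqrt{30049 + 77251}} = - \frac{272502}{-1648} - \frac{17}{217024 - \sqrt{30049 + 77251}} = \left(-272502\right) \left(- \frac{1}{1648}\right) - \frac{17}{217024 - \sqrt{107300}} = \frac{136251}{824} - \frac{17}{217024 - 10 \sqrt{1073}}$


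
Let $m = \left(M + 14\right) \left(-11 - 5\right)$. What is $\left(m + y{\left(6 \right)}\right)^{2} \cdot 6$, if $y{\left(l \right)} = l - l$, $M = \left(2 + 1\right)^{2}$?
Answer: $812544$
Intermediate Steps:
$M = 9$ ($M = 3^{2} = 9$)
$m = -368$ ($m = \left(9 + 14\right) \left(-11 - 5\right) = 23 \left(-16\right) = -368$)
$y{\left(l \right)} = 0$
$\left(m + y{\left(6 \right)}\right)^{2} \cdot 6 = \left(-368 + 0\right)^{2} \cdot 6 = \left(-368\right)^{2} \cdot 6 = 135424 \cdot 6 = 812544$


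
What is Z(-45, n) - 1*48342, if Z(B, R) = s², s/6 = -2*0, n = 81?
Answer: -48342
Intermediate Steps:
s = 0 (s = 6*(-2*0) = 6*0 = 0)
Z(B, R) = 0 (Z(B, R) = 0² = 0)
Z(-45, n) - 1*48342 = 0 - 1*48342 = 0 - 48342 = -48342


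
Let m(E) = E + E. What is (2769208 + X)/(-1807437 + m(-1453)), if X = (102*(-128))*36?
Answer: -2299192/1810343 ≈ -1.2700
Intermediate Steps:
m(E) = 2*E
X = -470016 (X = -13056*36 = -470016)
(2769208 + X)/(-1807437 + m(-1453)) = (2769208 - 470016)/(-1807437 + 2*(-1453)) = 2299192/(-1807437 - 2906) = 2299192/(-1810343) = 2299192*(-1/1810343) = -2299192/1810343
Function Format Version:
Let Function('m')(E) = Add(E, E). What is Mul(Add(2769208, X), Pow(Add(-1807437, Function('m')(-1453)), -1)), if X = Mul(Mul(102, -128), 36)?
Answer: Rational(-2299192, 1810343) ≈ -1.2700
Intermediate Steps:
Function('m')(E) = Mul(2, E)
X = -470016 (X = Mul(-13056, 36) = -470016)
Mul(Add(2769208, X), Pow(Add(-1807437, Function('m')(-1453)), -1)) = Mul(Add(2769208, -470016), Pow(Add(-1807437, Mul(2, -1453)), -1)) = Mul(2299192, Pow(Add(-1807437, -2906), -1)) = Mul(2299192, Pow(-1810343, -1)) = Mul(2299192, Rational(-1, 1810343)) = Rational(-2299192, 1810343)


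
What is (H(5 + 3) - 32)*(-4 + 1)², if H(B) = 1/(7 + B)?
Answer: -1437/5 ≈ -287.40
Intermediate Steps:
(H(5 + 3) - 32)*(-4 + 1)² = (1/(7 + (5 + 3)) - 32)*(-4 + 1)² = (1/(7 + 8) - 32)*(-3)² = (1/15 - 32)*9 = -479/15*9 = -1437/5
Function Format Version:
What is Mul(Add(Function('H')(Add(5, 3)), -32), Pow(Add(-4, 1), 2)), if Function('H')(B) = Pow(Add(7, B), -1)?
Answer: Rational(-1437, 5) ≈ -287.40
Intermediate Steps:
Mul(Add(Function('H')(Add(5, 3)), -32), Pow(Add(-4, 1), 2)) = Mul(Add(Pow(Add(7, Add(5, 3)), -1), -32), Pow(Add(-4, 1), 2)) = Mul(Add(Pow(Add(7, 8), -1), -32), Pow(-3, 2)) = Mul(Add(Pow(15, -1), -32), 9) = Mul(Add(Rational(1, 15), -32), 9) = Mul(Rational(-479, 15), 9) = Rational(-1437, 5)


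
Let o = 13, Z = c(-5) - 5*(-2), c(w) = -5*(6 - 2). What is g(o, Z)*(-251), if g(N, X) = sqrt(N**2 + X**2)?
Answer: -251*sqrt(269) ≈ -4116.7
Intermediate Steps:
c(w) = -20 (c(w) = -5*4 = -20)
Z = -10 (Z = -20 - 5*(-2) = -20 + 10 = -10)
g(o, Z)*(-251) = sqrt(13**2 + (-10)**2)*(-251) = sqrt(169 + 100)*(-251) = sqrt(269)*(-251) = -251*sqrt(269)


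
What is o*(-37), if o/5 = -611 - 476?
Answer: 201095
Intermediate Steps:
o = -5435 (o = 5*(-611 - 476) = 5*(-1087) = -5435)
o*(-37) = -5435*(-37) = 201095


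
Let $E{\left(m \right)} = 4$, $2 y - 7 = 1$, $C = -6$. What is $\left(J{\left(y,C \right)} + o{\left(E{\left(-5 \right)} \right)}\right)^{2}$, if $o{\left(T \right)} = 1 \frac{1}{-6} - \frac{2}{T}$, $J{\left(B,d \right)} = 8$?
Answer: $\frac{484}{9} \approx 53.778$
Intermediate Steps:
$y = 4$ ($y = \frac{7}{2} + \frac{1}{2} \cdot 1 = \frac{7}{2} + \frac{1}{2} = 4$)
$o{\left(T \right)} = - \frac{1}{6} - \frac{2}{T}$ ($o{\left(T \right)} = 1 \left(- \frac{1}{6}\right) - \frac{2}{T} = - \frac{1}{6} - \frac{2}{T}$)
$\left(J{\left(y,C \right)} + o{\left(E{\left(-5 \right)} \right)}\right)^{2} = \left(8 + \frac{-12 - 4}{6 \cdot 4}\right)^{2} = \left(8 + \frac{1}{6} \cdot \frac{1}{4} \left(-12 - 4\right)\right)^{2} = \left(8 + \frac{1}{6} \cdot \frac{1}{4} \left(-16\right)\right)^{2} = \left(8 - \frac{2}{3}\right)^{2} = \left(\frac{22}{3}\right)^{2} = \frac{484}{9}$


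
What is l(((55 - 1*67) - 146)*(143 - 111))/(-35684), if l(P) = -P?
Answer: -1264/8921 ≈ -0.14169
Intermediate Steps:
l(((55 - 1*67) - 146)*(143 - 111))/(-35684) = -((55 - 1*67) - 146)*(143 - 111)/(-35684) = -((55 - 67) - 146)*32*(-1/35684) = -(-12 - 146)*32*(-1/35684) = -(-158)*32*(-1/35684) = -1*(-5056)*(-1/35684) = 5056*(-1/35684) = -1264/8921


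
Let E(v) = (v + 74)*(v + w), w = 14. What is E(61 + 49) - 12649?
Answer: 10167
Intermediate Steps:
E(v) = (14 + v)*(74 + v) (E(v) = (v + 74)*(v + 14) = (74 + v)*(14 + v) = (14 + v)*(74 + v))
E(61 + 49) - 12649 = (1036 + (61 + 49)² + 88*(61 + 49)) - 12649 = (1036 + 110² + 88*110) - 12649 = (1036 + 12100 + 9680) - 12649 = 22816 - 12649 = 10167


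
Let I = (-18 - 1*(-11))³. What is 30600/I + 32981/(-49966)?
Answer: -5117183/56938 ≈ -89.873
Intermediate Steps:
I = -343 (I = (-18 + 11)³ = (-7)³ = -343)
30600/I + 32981/(-49966) = 30600/(-343) + 32981/(-49966) = 30600*(-1/343) + 32981*(-1/49966) = -30600/343 - 767/1162 = -5117183/56938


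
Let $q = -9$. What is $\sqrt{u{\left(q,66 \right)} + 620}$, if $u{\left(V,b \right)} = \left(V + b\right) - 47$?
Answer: $3 \sqrt{70} \approx 25.1$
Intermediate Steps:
$u{\left(V,b \right)} = -47 + V + b$ ($u{\left(V,b \right)} = \left(V + b\right) - 47 = -47 + V + b$)
$\sqrt{u{\left(q,66 \right)} + 620} = \sqrt{\left(-47 - 9 + 66\right) + 620} = \sqrt{10 + 620} = \sqrt{630} = 3 \sqrt{70}$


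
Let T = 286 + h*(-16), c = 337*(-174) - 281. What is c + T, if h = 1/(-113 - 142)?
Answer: -14951399/255 ≈ -58633.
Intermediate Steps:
h = -1/255 (h = 1/(-255) = -1/255 ≈ -0.0039216)
c = -58919 (c = -58638 - 281 = -58919)
T = 72946/255 (T = 286 - 1/255*(-16) = 286 + 16/255 = 72946/255 ≈ 286.06)
c + T = -58919 + 72946/255 = -14951399/255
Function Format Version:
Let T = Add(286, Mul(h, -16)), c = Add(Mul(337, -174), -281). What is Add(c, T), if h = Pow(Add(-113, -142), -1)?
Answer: Rational(-14951399, 255) ≈ -58633.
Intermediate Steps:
h = Rational(-1, 255) (h = Pow(-255, -1) = Rational(-1, 255) ≈ -0.0039216)
c = -58919 (c = Add(-58638, -281) = -58919)
T = Rational(72946, 255) (T = Add(286, Mul(Rational(-1, 255), -16)) = Add(286, Rational(16, 255)) = Rational(72946, 255) ≈ 286.06)
Add(c, T) = Add(-58919, Rational(72946, 255)) = Rational(-14951399, 255)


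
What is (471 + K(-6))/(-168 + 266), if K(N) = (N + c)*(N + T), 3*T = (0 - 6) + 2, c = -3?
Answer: 537/98 ≈ 5.4796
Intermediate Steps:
T = -4/3 (T = ((0 - 6) + 2)/3 = (-6 + 2)/3 = (1/3)*(-4) = -4/3 ≈ -1.3333)
K(N) = (-3 + N)*(-4/3 + N) (K(N) = (N - 3)*(N - 4/3) = (-3 + N)*(-4/3 + N))
(471 + K(-6))/(-168 + 266) = (471 + (4 + (-6)**2 - 13/3*(-6)))/(-168 + 266) = (471 + (4 + 36 + 26))/98 = (471 + 66)*(1/98) = 537*(1/98) = 537/98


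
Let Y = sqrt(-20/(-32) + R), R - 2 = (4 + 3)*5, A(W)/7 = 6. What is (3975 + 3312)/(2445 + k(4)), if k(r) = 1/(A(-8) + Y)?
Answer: 246069099297/82564146323 + 14574*sqrt(602)/82564146323 ≈ 2.9803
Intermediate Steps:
A(W) = 42 (A(W) = 7*6 = 42)
R = 37 (R = 2 + (4 + 3)*5 = 2 + 7*5 = 2 + 35 = 37)
Y = sqrt(602)/4 (Y = sqrt(-20/(-32) + 37) = sqrt(-20*(-1/32) + 37) = sqrt(5/8 + 37) = sqrt(301/8) = sqrt(602)/4 ≈ 6.1339)
k(r) = 1/(42 + sqrt(602)/4)
(3975 + 3312)/(2445 + k(4)) = (3975 + 3312)/(2445 + (48/1973 - 2*sqrt(602)/13811)) = 7287/(4824033/1973 - 2*sqrt(602)/13811)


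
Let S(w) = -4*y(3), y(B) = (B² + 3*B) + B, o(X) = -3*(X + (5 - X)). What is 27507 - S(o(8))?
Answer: 27591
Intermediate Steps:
o(X) = -15 (o(X) = -3*5 = -15)
y(B) = B² + 4*B
S(w) = -84 (S(w) = -12*(4 + 3) = -12*7 = -4*21 = -84)
27507 - S(o(8)) = 27507 - 1*(-84) = 27507 + 84 = 27591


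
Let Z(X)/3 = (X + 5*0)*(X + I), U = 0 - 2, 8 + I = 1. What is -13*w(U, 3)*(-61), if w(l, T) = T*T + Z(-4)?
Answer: 111813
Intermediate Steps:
I = -7 (I = -8 + 1 = -7)
U = -2
Z(X) = 3*X*(-7 + X) (Z(X) = 3*((X + 5*0)*(X - 7)) = 3*((X + 0)*(-7 + X)) = 3*(X*(-7 + X)) = 3*X*(-7 + X))
w(l, T) = 132 + T**2 (w(l, T) = T*T + 3*(-4)*(-7 - 4) = T**2 + 3*(-4)*(-11) = T**2 + 132 = 132 + T**2)
-13*w(U, 3)*(-61) = -13*(132 + 3**2)*(-61) = -13*(132 + 9)*(-61) = -13*141*(-61) = -1833*(-61) = 111813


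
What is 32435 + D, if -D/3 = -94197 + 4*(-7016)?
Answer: 399218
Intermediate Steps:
D = 366783 (D = -3*(-94197 + 4*(-7016)) = -3*(-94197 - 28064) = -3*(-122261) = 366783)
32435 + D = 32435 + 366783 = 399218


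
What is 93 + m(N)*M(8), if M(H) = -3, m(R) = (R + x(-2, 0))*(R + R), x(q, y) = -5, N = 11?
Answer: -303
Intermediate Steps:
m(R) = 2*R*(-5 + R) (m(R) = (R - 5)*(R + R) = (-5 + R)*(2*R) = 2*R*(-5 + R))
93 + m(N)*M(8) = 93 + (2*11*(-5 + 11))*(-3) = 93 + (2*11*6)*(-3) = 93 + 132*(-3) = 93 - 396 = -303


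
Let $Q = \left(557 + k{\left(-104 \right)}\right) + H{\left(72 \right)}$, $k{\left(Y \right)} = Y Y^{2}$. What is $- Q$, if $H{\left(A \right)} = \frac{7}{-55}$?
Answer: $\frac{61836892}{55} \approx 1.1243 \cdot 10^{6}$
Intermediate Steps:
$H{\left(A \right)} = - \frac{7}{55}$ ($H{\left(A \right)} = 7 \left(- \frac{1}{55}\right) = - \frac{7}{55}$)
$k{\left(Y \right)} = Y^{3}$
$Q = - \frac{61836892}{55}$ ($Q = \left(557 + \left(-104\right)^{3}\right) - \frac{7}{55} = \left(557 - 1124864\right) - \frac{7}{55} = -1124307 - \frac{7}{55} = - \frac{61836892}{55} \approx -1.1243 \cdot 10^{6}$)
$- Q = \left(-1\right) \left(- \frac{61836892}{55}\right) = \frac{61836892}{55}$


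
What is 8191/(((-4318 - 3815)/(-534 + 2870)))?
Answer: -19134176/8133 ≈ -2352.7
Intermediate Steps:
8191/(((-4318 - 3815)/(-534 + 2870))) = 8191/((-8133/2336)) = 8191/((-8133*1/2336)) = 8191/(-8133/2336) = 8191*(-2336/8133) = -19134176/8133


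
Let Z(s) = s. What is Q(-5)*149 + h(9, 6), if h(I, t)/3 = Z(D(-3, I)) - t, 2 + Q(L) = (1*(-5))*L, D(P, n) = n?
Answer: 3436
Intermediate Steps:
Q(L) = -2 - 5*L (Q(L) = -2 + (1*(-5))*L = -2 - 5*L)
h(I, t) = -3*t + 3*I (h(I, t) = 3*(I - t) = -3*t + 3*I)
Q(-5)*149 + h(9, 6) = (-2 - 5*(-5))*149 + (-3*6 + 3*9) = (-2 + 25)*149 + (-18 + 27) = 23*149 + 9 = 3427 + 9 = 3436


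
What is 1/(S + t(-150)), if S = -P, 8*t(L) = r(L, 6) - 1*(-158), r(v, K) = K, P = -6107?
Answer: 2/12255 ≈ 0.00016320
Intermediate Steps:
t(L) = 41/2 (t(L) = (6 - 1*(-158))/8 = (6 + 158)/8 = (⅛)*164 = 41/2)
S = 6107 (S = -1*(-6107) = 6107)
1/(S + t(-150)) = 1/(6107 + 41/2) = 1/(12255/2) = 2/12255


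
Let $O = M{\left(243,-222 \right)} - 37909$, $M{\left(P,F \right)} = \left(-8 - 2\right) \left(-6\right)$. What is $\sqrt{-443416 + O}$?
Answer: $i \sqrt{481265} \approx 693.73 i$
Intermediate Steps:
$M{\left(P,F \right)} = 60$ ($M{\left(P,F \right)} = \left(-10\right) \left(-6\right) = 60$)
$O = -37849$ ($O = 60 - 37909 = -37849$)
$\sqrt{-443416 + O} = \sqrt{-443416 - 37849} = \sqrt{-481265} = i \sqrt{481265}$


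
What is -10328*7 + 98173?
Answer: 25877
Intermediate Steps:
-10328*7 + 98173 = -72296 + 98173 = 25877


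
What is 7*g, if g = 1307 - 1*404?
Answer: 6321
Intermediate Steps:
g = 903 (g = 1307 - 404 = 903)
7*g = 7*903 = 6321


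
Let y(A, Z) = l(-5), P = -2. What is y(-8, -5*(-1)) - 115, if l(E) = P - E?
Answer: -112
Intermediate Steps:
l(E) = -2 - E
y(A, Z) = 3 (y(A, Z) = -2 - 1*(-5) = -2 + 5 = 3)
y(-8, -5*(-1)) - 115 = 3 - 115 = -112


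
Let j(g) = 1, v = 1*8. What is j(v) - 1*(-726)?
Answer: 727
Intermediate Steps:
v = 8
j(v) - 1*(-726) = 1 - 1*(-726) = 1 + 726 = 727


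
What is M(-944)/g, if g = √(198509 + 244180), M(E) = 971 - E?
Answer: 1915*√442689/442689 ≈ 2.8782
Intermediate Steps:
g = √442689 ≈ 665.35
M(-944)/g = (971 - 1*(-944))/(√442689) = (971 + 944)*(√442689/442689) = 1915*(√442689/442689) = 1915*√442689/442689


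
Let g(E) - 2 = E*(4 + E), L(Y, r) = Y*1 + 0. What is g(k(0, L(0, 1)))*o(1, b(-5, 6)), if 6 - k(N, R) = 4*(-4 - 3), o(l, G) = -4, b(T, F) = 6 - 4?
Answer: -5176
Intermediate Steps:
b(T, F) = 2
L(Y, r) = Y (L(Y, r) = Y + 0 = Y)
k(N, R) = 34 (k(N, R) = 6 - 4*(-4 - 3) = 6 - 4*(-7) = 6 - 1*(-28) = 6 + 28 = 34)
g(E) = 2 + E*(4 + E)
g(k(0, L(0, 1)))*o(1, b(-5, 6)) = (2 + 34² + 4*34)*(-4) = (2 + 1156 + 136)*(-4) = 1294*(-4) = -5176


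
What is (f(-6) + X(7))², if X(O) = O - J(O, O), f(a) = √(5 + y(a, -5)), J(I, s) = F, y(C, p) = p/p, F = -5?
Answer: (12 + √6)² ≈ 208.79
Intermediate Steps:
y(C, p) = 1
J(I, s) = -5
f(a) = √6 (f(a) = √(5 + 1) = √6)
X(O) = 5 + O (X(O) = O - 1*(-5) = O + 5 = 5 + O)
(f(-6) + X(7))² = (√6 + (5 + 7))² = (√6 + 12)² = (12 + √6)²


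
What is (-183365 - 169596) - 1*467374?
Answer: -820335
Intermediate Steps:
(-183365 - 169596) - 1*467374 = -352961 - 467374 = -820335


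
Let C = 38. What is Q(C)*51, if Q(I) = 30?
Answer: 1530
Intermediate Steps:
Q(C)*51 = 30*51 = 1530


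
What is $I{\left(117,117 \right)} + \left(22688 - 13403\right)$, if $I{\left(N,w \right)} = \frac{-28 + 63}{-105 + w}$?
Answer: $\frac{111455}{12} \approx 9287.9$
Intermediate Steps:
$I{\left(N,w \right)} = \frac{35}{-105 + w}$
$I{\left(117,117 \right)} + \left(22688 - 13403\right) = \frac{35}{-105 + 117} + \left(22688 - 13403\right) = \frac{35}{12} + 9285 = \frac{111455}{12}$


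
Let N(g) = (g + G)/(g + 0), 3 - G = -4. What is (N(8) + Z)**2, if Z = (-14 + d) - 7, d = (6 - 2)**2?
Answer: 625/64 ≈ 9.7656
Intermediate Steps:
G = 7 (G = 3 - 1*(-4) = 3 + 4 = 7)
d = 16 (d = 4**2 = 16)
Z = -5 (Z = (-14 + 16) - 7 = 2 - 7 = -5)
N(g) = (7 + g)/g (N(g) = (g + 7)/(g + 0) = (7 + g)/g)
(N(8) + Z)**2 = ((7 + 8)/8 - 5)**2 = ((1/8)*15 - 5)**2 = (15/8 - 5)**2 = (-25/8)**2 = 625/64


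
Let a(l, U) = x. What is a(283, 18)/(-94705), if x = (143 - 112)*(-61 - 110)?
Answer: 171/3055 ≈ 0.055974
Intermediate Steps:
x = -5301 (x = 31*(-171) = -5301)
a(l, U) = -5301
a(283, 18)/(-94705) = -5301/(-94705) = -5301*(-1/94705) = 171/3055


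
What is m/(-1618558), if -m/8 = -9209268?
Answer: -36837072/809279 ≈ -45.518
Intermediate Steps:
m = 73674144 (m = -8*(-9209268) = 73674144)
m/(-1618558) = 73674144/(-1618558) = 73674144*(-1/1618558) = -36837072/809279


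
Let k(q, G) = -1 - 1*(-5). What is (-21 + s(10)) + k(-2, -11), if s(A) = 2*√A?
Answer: -17 + 2*√10 ≈ -10.675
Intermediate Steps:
k(q, G) = 4 (k(q, G) = -1 + 5 = 4)
(-21 + s(10)) + k(-2, -11) = (-21 + 2*√10) + 4 = -17 + 2*√10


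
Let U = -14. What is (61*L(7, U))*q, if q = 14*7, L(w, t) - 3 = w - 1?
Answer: 53802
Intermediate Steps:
L(w, t) = 2 + w (L(w, t) = 3 + (w - 1) = 3 + (-1 + w) = 2 + w)
q = 98
(61*L(7, U))*q = (61*(2 + 7))*98 = (61*9)*98 = 549*98 = 53802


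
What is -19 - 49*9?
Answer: -460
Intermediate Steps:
-19 - 49*9 = -19 - 441 = -460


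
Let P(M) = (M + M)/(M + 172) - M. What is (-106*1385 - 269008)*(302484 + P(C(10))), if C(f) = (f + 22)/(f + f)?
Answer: -136468733180832/1085 ≈ -1.2578e+11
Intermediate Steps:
C(f) = (22 + f)/(2*f) (C(f) = (22 + f)/((2*f)) = (22 + f)*(1/(2*f)) = (22 + f)/(2*f))
P(M) = -M + 2*M/(172 + M) (P(M) = (2*M)/(172 + M) - M = 2*M/(172 + M) - M = -M + 2*M/(172 + M))
(-106*1385 - 269008)*(302484 + P(C(10))) = (-106*1385 - 269008)*(302484 - (1/2)*(22 + 10)/10*(170 + (1/2)*(22 + 10)/10)/(172 + (1/2)*(22 + 10)/10)) = (-146810 - 269008)*(302484 - (1/2)*(1/10)*32*(170 + (1/2)*(1/10)*32)/(172 + (1/2)*(1/10)*32)) = -415818*(302484 - 1*8/5*(170 + 8/5)/(172 + 8/5)) = -415818*(302484 - 1*8/5*858/5/868/5) = -415818*(302484 - 1*8/5*5/868*858/5) = -415818*(302484 - 1716/1085) = -415818*328193424/1085 = -136468733180832/1085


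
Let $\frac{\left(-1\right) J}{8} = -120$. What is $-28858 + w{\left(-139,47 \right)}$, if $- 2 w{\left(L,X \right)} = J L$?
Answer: $37862$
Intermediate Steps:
$J = 960$ ($J = \left(-8\right) \left(-120\right) = 960$)
$w{\left(L,X \right)} = - 480 L$ ($w{\left(L,X \right)} = - \frac{960 L}{2} = - 480 L$)
$-28858 + w{\left(-139,47 \right)} = -28858 - -66720 = -28858 + 66720 = 37862$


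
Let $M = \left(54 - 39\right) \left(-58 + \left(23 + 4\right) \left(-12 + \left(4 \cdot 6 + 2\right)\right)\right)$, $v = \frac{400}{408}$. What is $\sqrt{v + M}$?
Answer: $\frac{5 \sqrt{499494}}{51} \approx 69.289$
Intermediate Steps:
$v = \frac{50}{51}$ ($v = 400 \cdot \frac{1}{408} = \frac{50}{51} \approx 0.98039$)
$M = 4800$ ($M = 15 \left(-58 + 27 \left(-12 + \left(24 + 2\right)\right)\right) = 15 \left(-58 + 27 \left(-12 + 26\right)\right) = 15 \left(-58 + 27 \cdot 14\right) = 15 \left(-58 + 378\right) = 15 \cdot 320 = 4800$)
$\sqrt{v + M} = \sqrt{\frac{50}{51} + 4800} = \sqrt{\frac{244850}{51}} = \frac{5 \sqrt{499494}}{51}$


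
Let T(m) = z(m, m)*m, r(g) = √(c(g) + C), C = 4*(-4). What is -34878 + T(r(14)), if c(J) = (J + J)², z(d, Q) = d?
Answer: -34110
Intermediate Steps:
C = -16
c(J) = 4*J² (c(J) = (2*J)² = 4*J²)
r(g) = √(-16 + 4*g²) (r(g) = √(4*g² - 16) = √(-16 + 4*g²))
T(m) = m² (T(m) = m*m = m²)
-34878 + T(r(14)) = -34878 + (2*√(-4 + 14²))² = -34878 + (2*√(-4 + 196))² = -34878 + (2*√192)² = -34878 + (2*(8*√3))² = -34878 + (16*√3)² = -34878 + 768 = -34110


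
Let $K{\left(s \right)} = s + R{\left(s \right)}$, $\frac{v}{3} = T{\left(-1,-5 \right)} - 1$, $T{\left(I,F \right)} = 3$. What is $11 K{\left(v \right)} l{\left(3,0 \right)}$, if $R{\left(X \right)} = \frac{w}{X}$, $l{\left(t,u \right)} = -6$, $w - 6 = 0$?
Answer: $-462$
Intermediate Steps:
$w = 6$ ($w = 6 + 0 = 6$)
$R{\left(X \right)} = \frac{6}{X}$
$v = 6$ ($v = 3 \left(3 - 1\right) = 3 \cdot 2 = 6$)
$K{\left(s \right)} = s + \frac{6}{s}$
$11 K{\left(v \right)} l{\left(3,0 \right)} = 11 \left(6 + \frac{6}{6}\right) \left(-6\right) = 11 \left(6 + 6 \cdot \frac{1}{6}\right) \left(-6\right) = 11 \left(6 + 1\right) \left(-6\right) = 11 \cdot 7 \left(-6\right) = 77 \left(-6\right) = -462$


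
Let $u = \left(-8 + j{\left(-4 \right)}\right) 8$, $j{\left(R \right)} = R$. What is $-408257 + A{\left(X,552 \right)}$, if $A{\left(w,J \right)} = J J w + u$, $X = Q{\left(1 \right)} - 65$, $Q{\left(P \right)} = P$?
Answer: $-19909409$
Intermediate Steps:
$X = -64$ ($X = 1 - 65 = -64$)
$u = -96$ ($u = \left(-8 - 4\right) 8 = \left(-12\right) 8 = -96$)
$A{\left(w,J \right)} = -96 + w J^{2}$ ($A{\left(w,J \right)} = J J w - 96 = J^{2} w - 96 = w J^{2} - 96 = -96 + w J^{2}$)
$-408257 + A{\left(X,552 \right)} = -408257 - \left(96 + 64 \cdot 552^{2}\right) = -408257 - 19501152 = -19909409$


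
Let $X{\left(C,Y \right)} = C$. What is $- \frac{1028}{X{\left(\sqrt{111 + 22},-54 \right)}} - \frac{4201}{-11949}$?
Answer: $\frac{4201}{11949} - \frac{1028 \sqrt{133}}{133} \approx -88.787$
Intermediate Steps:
$- \frac{1028}{X{\left(\sqrt{111 + 22},-54 \right)}} - \frac{4201}{-11949} = - \frac{1028}{\sqrt{111 + 22}} - \frac{4201}{-11949} = - \frac{1028}{\sqrt{133}} - - \frac{4201}{11949} = - 1028 \frac{\sqrt{133}}{133} + \frac{4201}{11949} = - \frac{1028 \sqrt{133}}{133} + \frac{4201}{11949} = \frac{4201}{11949} - \frac{1028 \sqrt{133}}{133}$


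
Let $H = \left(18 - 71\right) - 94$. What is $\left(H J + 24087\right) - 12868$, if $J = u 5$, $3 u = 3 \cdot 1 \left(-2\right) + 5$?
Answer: $11464$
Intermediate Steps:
$u = - \frac{1}{3}$ ($u = \frac{3 \cdot 1 \left(-2\right) + 5}{3} = \frac{3 \left(-2\right) + 5}{3} = \frac{-6 + 5}{3} = \frac{1}{3} \left(-1\right) = - \frac{1}{3} \approx -0.33333$)
$J = - \frac{5}{3}$ ($J = \left(- \frac{1}{3}\right) 5 = - \frac{5}{3} \approx -1.6667$)
$H = -147$ ($H = \left(18 - 71\right) - 94 = -53 - 94 = -147$)
$\left(H J + 24087\right) - 12868 = \left(\left(-147\right) \left(- \frac{5}{3}\right) + 24087\right) - 12868 = \left(245 + 24087\right) - 12868 = 24332 - 12868 = 11464$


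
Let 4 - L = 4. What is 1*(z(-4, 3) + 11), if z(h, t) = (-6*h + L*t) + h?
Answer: 31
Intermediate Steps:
L = 0 (L = 4 - 1*4 = 4 - 4 = 0)
z(h, t) = -5*h (z(h, t) = (-6*h + 0*t) + h = (-6*h + 0) + h = -6*h + h = -5*h)
1*(z(-4, 3) + 11) = 1*(-5*(-4) + 11) = 1*(20 + 11) = 1*31 = 31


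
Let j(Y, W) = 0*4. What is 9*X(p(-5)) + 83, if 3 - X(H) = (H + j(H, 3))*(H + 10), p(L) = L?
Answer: 335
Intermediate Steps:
j(Y, W) = 0
X(H) = 3 - H*(10 + H) (X(H) = 3 - (H + 0)*(H + 10) = 3 - H*(10 + H))
9*X(p(-5)) + 83 = 9*(3 - 1*(-5)² - 10*(-5)) + 83 = 9*(3 - 1*25 + 50) + 83 = 9*(3 - 25 + 50) + 83 = 9*28 + 83 = 252 + 83 = 335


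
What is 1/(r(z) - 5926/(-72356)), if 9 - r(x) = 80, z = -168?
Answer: -36178/2565675 ≈ -0.014101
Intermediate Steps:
r(x) = -71 (r(x) = 9 - 1*80 = 9 - 80 = -71)
1/(r(z) - 5926/(-72356)) = 1/(-71 - 5926/(-72356)) = 1/(-71 - 5926*(-1/72356)) = 1/(-71 + 2963/36178) = 1/(-2565675/36178) = -36178/2565675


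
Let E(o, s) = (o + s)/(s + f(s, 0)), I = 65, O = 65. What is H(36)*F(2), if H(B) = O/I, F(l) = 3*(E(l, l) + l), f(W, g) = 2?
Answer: 9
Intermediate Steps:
E(o, s) = (o + s)/(2 + s) (E(o, s) = (o + s)/(s + 2) = (o + s)/(2 + s))
F(l) = 3*l + 6*l/(2 + l) (F(l) = 3*((l + l)/(2 + l) + l) = 3*((2*l)/(2 + l) + l) = 3*(2*l/(2 + l) + l) = 3*(l + 2*l/(2 + l)) = 3*l + 6*l/(2 + l))
H(B) = 1 (H(B) = 65/65 = 65*(1/65) = 1)
H(36)*F(2) = 1*(3*2*(4 + 2)/(2 + 2)) = 1*(3*2*6/4) = 1*(3*2*(1/4)*6) = 1*9 = 9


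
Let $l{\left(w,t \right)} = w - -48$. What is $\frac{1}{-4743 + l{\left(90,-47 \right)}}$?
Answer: $- \frac{1}{4605} \approx -0.00021716$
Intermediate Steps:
$l{\left(w,t \right)} = 48 + w$ ($l{\left(w,t \right)} = w + 48 = 48 + w$)
$\frac{1}{-4743 + l{\left(90,-47 \right)}} = \frac{1}{-4743 + \left(48 + 90\right)} = \frac{1}{-4743 + 138} = \frac{1}{-4605} = - \frac{1}{4605}$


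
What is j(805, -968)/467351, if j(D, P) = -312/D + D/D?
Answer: 493/376217555 ≈ 1.3104e-6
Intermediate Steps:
j(D, P) = 1 - 312/D (j(D, P) = -312/D + 1 = 1 - 312/D)
j(805, -968)/467351 = ((-312 + 805)/805)/467351 = ((1/805)*493)*(1/467351) = (493/805)*(1/467351) = 493/376217555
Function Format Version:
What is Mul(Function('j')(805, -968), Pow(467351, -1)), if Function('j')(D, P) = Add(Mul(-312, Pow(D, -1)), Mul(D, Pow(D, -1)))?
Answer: Rational(493, 376217555) ≈ 1.3104e-6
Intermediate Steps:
Function('j')(D, P) = Add(1, Mul(-312, Pow(D, -1))) (Function('j')(D, P) = Add(Mul(-312, Pow(D, -1)), 1) = Add(1, Mul(-312, Pow(D, -1))))
Mul(Function('j')(805, -968), Pow(467351, -1)) = Mul(Mul(Pow(805, -1), Add(-312, 805)), Pow(467351, -1)) = Mul(Mul(Rational(1, 805), 493), Rational(1, 467351)) = Mul(Rational(493, 805), Rational(1, 467351)) = Rational(493, 376217555)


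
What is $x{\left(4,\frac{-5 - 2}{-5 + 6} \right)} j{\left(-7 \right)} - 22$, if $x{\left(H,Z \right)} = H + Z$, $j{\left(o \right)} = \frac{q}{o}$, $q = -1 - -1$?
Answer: $-22$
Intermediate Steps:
$q = 0$ ($q = -1 + 1 = 0$)
$j{\left(o \right)} = 0$ ($j{\left(o \right)} = \frac{0}{o} = 0$)
$x{\left(4,\frac{-5 - 2}{-5 + 6} \right)} j{\left(-7 \right)} - 22 = \left(4 + \frac{-5 - 2}{-5 + 6}\right) 0 - 22 = \left(4 - \frac{7}{1}\right) 0 - 22 = \left(4 - 7\right) 0 - 22 = \left(-3\right) 0 - 22 = 0 - 22 = -22$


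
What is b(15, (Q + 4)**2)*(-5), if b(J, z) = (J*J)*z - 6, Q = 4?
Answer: -71970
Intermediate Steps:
b(J, z) = -6 + z*J**2 (b(J, z) = J**2*z - 6 = z*J**2 - 6 = -6 + z*J**2)
b(15, (Q + 4)**2)*(-5) = (-6 + (4 + 4)**2*15**2)*(-5) = (-6 + 8**2*225)*(-5) = (-6 + 64*225)*(-5) = (-6 + 14400)*(-5) = 14394*(-5) = -71970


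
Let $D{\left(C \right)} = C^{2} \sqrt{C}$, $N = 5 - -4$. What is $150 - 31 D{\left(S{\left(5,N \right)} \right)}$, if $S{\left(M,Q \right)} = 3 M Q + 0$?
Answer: $150 - 1694925 \sqrt{15} \approx -6.5643 \cdot 10^{6}$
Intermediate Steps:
$N = 9$ ($N = 5 + 4 = 9$)
$S{\left(M,Q \right)} = 3 M Q$ ($S{\left(M,Q \right)} = 3 M Q + 0 = 3 M Q$)
$D{\left(C \right)} = C^{\frac{5}{2}}$
$150 - 31 D{\left(S{\left(5,N \right)} \right)} = 150 - 31 \left(3 \cdot 5 \cdot 9\right)^{\frac{5}{2}} = 150 - 31 \cdot 135^{\frac{5}{2}} = 150 - 31 \cdot 54675 \sqrt{15} = 150 - 1694925 \sqrt{15}$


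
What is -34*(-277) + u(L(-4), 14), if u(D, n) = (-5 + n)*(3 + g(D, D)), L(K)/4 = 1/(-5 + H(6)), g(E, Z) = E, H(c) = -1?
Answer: 9439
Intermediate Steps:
L(K) = -⅔ (L(K) = 4/(-5 - 1) = 4/(-6) = 4*(-⅙) = -⅔)
u(D, n) = (-5 + n)*(3 + D)
-34*(-277) + u(L(-4), 14) = -34*(-277) + (-15 - 5*(-⅔) + 3*14 - ⅔*14) = 9418 + (-15 + 10/3 + 42 - 28/3) = 9418 + 21 = 9439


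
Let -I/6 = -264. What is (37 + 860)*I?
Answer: 1420848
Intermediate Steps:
I = 1584 (I = -6*(-264) = 1584)
(37 + 860)*I = (37 + 860)*1584 = 897*1584 = 1420848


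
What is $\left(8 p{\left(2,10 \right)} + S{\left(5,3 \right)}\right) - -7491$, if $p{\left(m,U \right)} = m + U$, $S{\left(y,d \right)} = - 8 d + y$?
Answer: $7568$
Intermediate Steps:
$S{\left(y,d \right)} = y - 8 d$
$p{\left(m,U \right)} = U + m$
$\left(8 p{\left(2,10 \right)} + S{\left(5,3 \right)}\right) - -7491 = \left(8 \left(10 + 2\right) + \left(5 - 24\right)\right) - -7491 = \left(8 \cdot 12 + \left(5 - 24\right)\right) + 7491 = \left(96 - 19\right) + 7491 = 77 + 7491 = 7568$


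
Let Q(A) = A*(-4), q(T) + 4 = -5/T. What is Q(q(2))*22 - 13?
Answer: 559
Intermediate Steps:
q(T) = -4 - 5/T
Q(A) = -4*A
Q(q(2))*22 - 13 = -4*(-4 - 5/2)*22 - 13 = -4*(-13/2)*22 - 13 = 26*22 - 13 = 572 - 13 = 559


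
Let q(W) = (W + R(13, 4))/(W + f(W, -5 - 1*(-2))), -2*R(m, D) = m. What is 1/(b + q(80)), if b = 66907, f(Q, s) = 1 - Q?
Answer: 2/133961 ≈ 1.4930e-5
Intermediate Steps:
R(m, D) = -m/2
q(W) = -13/2 + W (q(W) = (W - ½*13)/(W + (1 - W)) = (W - 13/2)/1 = (-13/2 + W)*1 = -13/2 + W)
1/(b + q(80)) = 1/(66907 + (-13/2 + 80)) = 1/(66907 + 147/2) = 1/(133961/2) = 2/133961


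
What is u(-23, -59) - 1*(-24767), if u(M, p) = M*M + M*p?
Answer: 26653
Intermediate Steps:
u(M, p) = M² + M*p
u(-23, -59) - 1*(-24767) = -23*(-23 - 59) - 1*(-24767) = -23*(-82) + 24767 = 1886 + 24767 = 26653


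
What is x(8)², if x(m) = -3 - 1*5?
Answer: 64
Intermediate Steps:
x(m) = -8 (x(m) = -3 - 5 = -8)
x(8)² = (-8)² = 64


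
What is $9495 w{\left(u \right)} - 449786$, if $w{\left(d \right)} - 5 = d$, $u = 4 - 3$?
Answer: $-392816$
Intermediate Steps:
$u = 1$
$w{\left(d \right)} = 5 + d$
$9495 w{\left(u \right)} - 449786 = 9495 \left(5 + 1\right) - 449786 = 9495 \cdot 6 - 449786 = 56970 - 449786 = -392816$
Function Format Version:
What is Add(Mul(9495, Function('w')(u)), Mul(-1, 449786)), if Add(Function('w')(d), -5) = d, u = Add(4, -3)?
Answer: -392816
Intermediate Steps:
u = 1
Function('w')(d) = Add(5, d)
Add(Mul(9495, Function('w')(u)), Mul(-1, 449786)) = Add(Mul(9495, Add(5, 1)), Mul(-1, 449786)) = Add(Mul(9495, 6), -449786) = Add(56970, -449786) = -392816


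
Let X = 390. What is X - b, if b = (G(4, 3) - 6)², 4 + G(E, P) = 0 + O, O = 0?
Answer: 290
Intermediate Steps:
G(E, P) = -4 (G(E, P) = -4 + (0 + 0) = -4 + 0 = -4)
b = 100 (b = (-4 - 6)² = (-10)² = 100)
X - b = 390 - 1*100 = 390 - 100 = 290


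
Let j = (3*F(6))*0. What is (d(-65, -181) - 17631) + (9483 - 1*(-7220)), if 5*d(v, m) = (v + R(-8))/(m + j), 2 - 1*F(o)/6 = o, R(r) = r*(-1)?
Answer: -839783/905 ≈ -927.94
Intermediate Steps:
R(r) = -r
F(o) = 12 - 6*o
j = 0 (j = (3*(12 - 6*6))*0 = (3*(12 - 36))*0 = (3*(-24))*0 = -72*0 = 0)
d(v, m) = (8 + v)/(5*m) (d(v, m) = ((v - 1*(-8))/(m + 0))/5 = ((v + 8)/m)/5 = ((8 + v)/m)/5 = (8 + v)/(5*m))
(d(-65, -181) - 17631) + (9483 - 1*(-7220)) = ((⅕)*(8 - 65)/(-181) - 17631) + (9483 - 1*(-7220)) = ((⅕)*(-1/181)*(-57) - 17631) + (9483 + 7220) = (57/905 - 17631) + 16703 = -15955998/905 + 16703 = -839783/905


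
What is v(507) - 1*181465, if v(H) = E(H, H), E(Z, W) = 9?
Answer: -181456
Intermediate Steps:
v(H) = 9
v(507) - 1*181465 = 9 - 1*181465 = 9 - 181465 = -181456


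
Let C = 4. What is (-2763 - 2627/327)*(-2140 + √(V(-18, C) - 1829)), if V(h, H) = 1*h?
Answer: 1939113920/327 - 906128*I*√1847/327 ≈ 5.93e+6 - 1.1909e+5*I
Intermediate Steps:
V(h, H) = h
(-2763 - 2627/327)*(-2140 + √(V(-18, C) - 1829)) = (-2763 - 2627/327)*(-2140 + √(-18 - 1829)) = (-2763 - 2627*1/327)*(-2140 + √(-1847)) = (-2763 - 2627/327)*(-2140 + I*√1847) = -906128*(-2140 + I*√1847)/327 = 1939113920/327 - 906128*I*√1847/327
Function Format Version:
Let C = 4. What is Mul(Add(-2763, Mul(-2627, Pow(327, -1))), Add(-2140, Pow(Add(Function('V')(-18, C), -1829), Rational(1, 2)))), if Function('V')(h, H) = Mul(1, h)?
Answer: Add(Rational(1939113920, 327), Mul(Rational(-906128, 327), I, Pow(1847, Rational(1, 2)))) ≈ Add(5.9300e+6, Mul(-1.1909e+5, I))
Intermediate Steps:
Function('V')(h, H) = h
Mul(Add(-2763, Mul(-2627, Pow(327, -1))), Add(-2140, Pow(Add(Function('V')(-18, C), -1829), Rational(1, 2)))) = Mul(Add(-2763, Mul(-2627, Pow(327, -1))), Add(-2140, Pow(Add(-18, -1829), Rational(1, 2)))) = Mul(Add(-2763, Mul(-2627, Rational(1, 327))), Add(-2140, Pow(-1847, Rational(1, 2)))) = Mul(Add(-2763, Rational(-2627, 327)), Add(-2140, Mul(I, Pow(1847, Rational(1, 2))))) = Mul(Rational(-906128, 327), Add(-2140, Mul(I, Pow(1847, Rational(1, 2))))) = Add(Rational(1939113920, 327), Mul(Rational(-906128, 327), I, Pow(1847, Rational(1, 2))))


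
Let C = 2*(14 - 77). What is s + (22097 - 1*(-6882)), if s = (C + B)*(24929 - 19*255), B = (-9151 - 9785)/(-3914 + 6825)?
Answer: -7662482779/2911 ≈ -2.6323e+6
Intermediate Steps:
C = -126 (C = 2*(-63) = -126)
B = -18936/2911 ≈ -6.5050
s = -7746840648/2911 (s = (-126 - 18936/2911)*(24929 - 19*255) = -385722*(24929 - 4845)/2911 = -385722/2911*20084 = -7746840648/2911 ≈ -2.6612e+6)
s + (22097 - 1*(-6882)) = -7746840648/2911 + (22097 - 1*(-6882)) = -7746840648/2911 + (22097 + 6882) = -7746840648/2911 + 28979 = -7662482779/2911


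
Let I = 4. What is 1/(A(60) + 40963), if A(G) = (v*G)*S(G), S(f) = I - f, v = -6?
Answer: 1/61123 ≈ 1.6360e-5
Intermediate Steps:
S(f) = 4 - f
A(G) = -6*G*(4 - G) (A(G) = (-6*G)*(4 - G) = -6*G*(4 - G))
1/(A(60) + 40963) = 1/(6*60*(-4 + 60) + 40963) = 1/(6*60*56 + 40963) = 1/(20160 + 40963) = 1/61123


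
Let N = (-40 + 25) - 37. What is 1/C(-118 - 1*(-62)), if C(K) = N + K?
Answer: -1/108 ≈ -0.0092593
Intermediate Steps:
N = -52 (N = -15 - 37 = -52)
C(K) = -52 + K
1/C(-118 - 1*(-62)) = 1/(-52 + (-118 - 1*(-62))) = 1/(-52 + (-118 + 62)) = 1/(-52 - 56) = 1/(-108) = -1/108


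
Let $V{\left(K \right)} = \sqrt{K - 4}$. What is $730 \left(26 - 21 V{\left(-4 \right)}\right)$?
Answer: $18980 - 30660 i \sqrt{2} \approx 18980.0 - 43360.0 i$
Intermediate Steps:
$V{\left(K \right)} = \sqrt{-4 + K}$
$730 \left(26 - 21 V{\left(-4 \right)}\right) = 730 \left(26 - 21 \sqrt{-4 - 4}\right) = 730 \left(26 - 21 \sqrt{-8}\right) = 730 \left(26 - 21 \cdot 2 i \sqrt{2}\right) = 730 \left(26 - 42 i \sqrt{2}\right) = 18980 - 30660 i \sqrt{2}$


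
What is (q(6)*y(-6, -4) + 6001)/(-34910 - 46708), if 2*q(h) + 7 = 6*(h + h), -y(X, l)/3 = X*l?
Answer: -3661/81618 ≈ -0.044855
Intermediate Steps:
y(X, l) = -3*X*l
q(h) = -7/2 + 6*h (q(h) = -7/2 + (6*(h + h))/2 = -7/2 + (6*(2*h))/2 = -7/2 + (12*h)/2 = -7/2 + 6*h)
(q(6)*y(-6, -4) + 6001)/(-34910 - 46708) = ((-7/2 + 6*6)*(-3*(-6)*(-4)) + 6001)/(-34910 - 46708) = ((-7/2 + 36)*(-72) + 6001)/(-81618) = ((65/2)*(-72) + 6001)*(-1/81618) = (-2340 + 6001)*(-1/81618) = 3661*(-1/81618) = -3661/81618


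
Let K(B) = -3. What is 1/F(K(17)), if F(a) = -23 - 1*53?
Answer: -1/76 ≈ -0.013158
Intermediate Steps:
F(a) = -76 (F(a) = -23 - 53 = -76)
1/F(K(17)) = 1/(-76) = -1/76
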